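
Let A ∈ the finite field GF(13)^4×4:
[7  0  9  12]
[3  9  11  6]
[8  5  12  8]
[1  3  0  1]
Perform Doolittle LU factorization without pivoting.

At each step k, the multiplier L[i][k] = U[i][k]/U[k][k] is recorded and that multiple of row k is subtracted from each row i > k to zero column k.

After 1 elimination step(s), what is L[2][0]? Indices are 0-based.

k=0: U[0][0]=7
  eliminate (1,0): mult=6, new row 1: (0, 9, 9, 12); set L[1][0]=6
  eliminate (2,0): mult=3, new row 2: (0, 5, 11, 11); set L[2][0]=3
  eliminate (3,0): mult=2, new row 3: (0, 3, 8, 3); set L[3][0]=2

L[2][0] = 3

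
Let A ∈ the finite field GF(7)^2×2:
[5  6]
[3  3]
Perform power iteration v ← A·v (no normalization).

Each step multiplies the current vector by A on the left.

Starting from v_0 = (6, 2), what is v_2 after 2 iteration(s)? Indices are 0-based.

v_2 = (4, 2)

v_0 = (6, 2).
v_1 = A·v_0 = (0, 3).
v_2 = A·v_1 = (4, 2).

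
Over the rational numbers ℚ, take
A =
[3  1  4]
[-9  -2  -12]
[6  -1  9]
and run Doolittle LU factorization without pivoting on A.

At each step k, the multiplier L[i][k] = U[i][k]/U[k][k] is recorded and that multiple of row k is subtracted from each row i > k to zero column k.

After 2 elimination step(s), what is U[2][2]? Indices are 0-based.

U[2][2] = 1

[col 0] pivot 3
  R1 -= -3*R0 → (0, 1, 0)  (L[1][0] := -3)
  R2 -= 2*R0 → (0, -3, 1)  (L[2][0] := 2)
[col 1] pivot 1
  R2 -= -3*R1 → (0, 0, 1)  (L[2][1] := -3)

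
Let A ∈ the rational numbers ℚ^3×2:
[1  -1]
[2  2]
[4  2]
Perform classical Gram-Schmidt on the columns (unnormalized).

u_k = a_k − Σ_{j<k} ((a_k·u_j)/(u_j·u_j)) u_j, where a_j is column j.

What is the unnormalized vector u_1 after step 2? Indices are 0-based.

Step 1: u_0 = a_0 = (1, 2, 4).
Step 2: u_1 = a_1 − (11/21)·u_0 = (-32/21, 20/21, -2/21).

u_1 = (-32/21, 20/21, -2/21)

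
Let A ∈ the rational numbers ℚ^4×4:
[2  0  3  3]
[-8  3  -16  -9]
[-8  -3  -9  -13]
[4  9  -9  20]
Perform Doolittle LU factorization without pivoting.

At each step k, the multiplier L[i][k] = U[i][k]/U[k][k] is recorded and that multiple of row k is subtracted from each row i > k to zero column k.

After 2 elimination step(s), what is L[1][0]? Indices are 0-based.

L[1][0] = -4

Step 1: pivot at (0,0) is 2.
  row1 ← row1 − (-4)·row0  ⇒  L[1][0]=-4, U row1=(0, 3, -4, 3)
  row2 ← row2 − (-4)·row0  ⇒  L[2][0]=-4, U row2=(0, -3, 3, -1)
  row3 ← row3 − (2)·row0  ⇒  L[3][0]=2, U row3=(0, 9, -15, 14)
Step 2: pivot at (1,1) is 3.
  row2 ← row2 − (-1)·row1  ⇒  L[2][1]=-1, U row2=(0, 0, -1, 2)
  row3 ← row3 − (3)·row1  ⇒  L[3][1]=3, U row3=(0, 0, -3, 5)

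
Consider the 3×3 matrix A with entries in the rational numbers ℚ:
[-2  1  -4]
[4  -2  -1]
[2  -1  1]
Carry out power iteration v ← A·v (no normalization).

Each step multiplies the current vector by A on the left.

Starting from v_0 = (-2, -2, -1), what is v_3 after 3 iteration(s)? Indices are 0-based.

v_3 = (-9, -90, -27)

v_0 = (-2, -2, -1).
v_1 = A·v_0 = (6, -3, -3).
v_2 = A·v_1 = (-3, 33, 12).
v_3 = A·v_2 = (-9, -90, -27).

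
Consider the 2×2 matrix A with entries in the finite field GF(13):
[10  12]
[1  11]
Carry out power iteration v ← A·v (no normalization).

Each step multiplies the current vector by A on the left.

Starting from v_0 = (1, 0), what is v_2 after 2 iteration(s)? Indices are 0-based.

v_2 = (8, 8)

v_0 = (1, 0).
v_1 = A·v_0 = (10, 1).
v_2 = A·v_1 = (8, 8).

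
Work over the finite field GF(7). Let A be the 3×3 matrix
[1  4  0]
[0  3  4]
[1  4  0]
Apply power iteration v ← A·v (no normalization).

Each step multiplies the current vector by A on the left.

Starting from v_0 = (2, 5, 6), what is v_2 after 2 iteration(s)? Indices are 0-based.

v_0 = (2, 5, 6).
v_1 = A·v_0 = (1, 4, 1).
v_2 = A·v_1 = (3, 2, 3).

v_2 = (3, 2, 3)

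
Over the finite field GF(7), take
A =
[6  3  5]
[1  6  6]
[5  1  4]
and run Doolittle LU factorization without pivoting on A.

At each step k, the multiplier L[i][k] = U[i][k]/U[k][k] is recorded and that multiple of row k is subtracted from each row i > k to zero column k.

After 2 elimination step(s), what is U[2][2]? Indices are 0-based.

U[2][2] = 4

k=0: U[0][0]=6
  eliminate (1,0): mult=6, new row 1: (0, 2, 4); set L[1][0]=6
  eliminate (2,0): mult=2, new row 2: (0, 2, 1); set L[2][0]=2
k=1: U[1][1]=2
  eliminate (2,1): mult=1, new row 2: (0, 0, 4); set L[2][1]=1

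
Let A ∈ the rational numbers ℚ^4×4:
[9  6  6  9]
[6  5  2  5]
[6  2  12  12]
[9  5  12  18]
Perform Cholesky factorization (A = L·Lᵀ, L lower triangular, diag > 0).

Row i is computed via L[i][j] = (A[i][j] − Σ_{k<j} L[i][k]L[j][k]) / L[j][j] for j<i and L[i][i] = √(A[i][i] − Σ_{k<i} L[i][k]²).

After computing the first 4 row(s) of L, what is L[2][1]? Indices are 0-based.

L[2][1] = -2

Step 1: L[0][0] = √(9) = 3.
  L[1][0] = (6) / L[0][0] = 2.
Step 2: L[1][1] = √(1) = 1.
  L[2][0] = (6) / L[0][0] = 2.
  L[2][1] = (-2) / L[1][1] = -2.
Step 3: L[2][2] = √(4) = 2.
  L[3][0] = (9) / L[0][0] = 3.
  L[3][1] = (-1) / L[1][1] = -1.
  L[3][2] = (4) / L[2][2] = 2.
Step 4: L[3][3] = √(4) = 2.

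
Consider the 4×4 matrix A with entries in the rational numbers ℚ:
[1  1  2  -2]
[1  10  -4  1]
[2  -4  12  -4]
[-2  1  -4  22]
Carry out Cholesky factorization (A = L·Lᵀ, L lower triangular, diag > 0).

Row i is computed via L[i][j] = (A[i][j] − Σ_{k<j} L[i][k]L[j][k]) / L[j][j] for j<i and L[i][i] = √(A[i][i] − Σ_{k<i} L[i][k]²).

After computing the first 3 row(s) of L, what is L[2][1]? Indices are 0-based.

L[2][1] = -2

Step 1: L[0][0] = √(1) = 1.
  L[1][0] = (1) / L[0][0] = 1.
Step 2: L[1][1] = √(9) = 3.
  L[2][0] = (2) / L[0][0] = 2.
  L[2][1] = (-6) / L[1][1] = -2.
Step 3: L[2][2] = √(4) = 2.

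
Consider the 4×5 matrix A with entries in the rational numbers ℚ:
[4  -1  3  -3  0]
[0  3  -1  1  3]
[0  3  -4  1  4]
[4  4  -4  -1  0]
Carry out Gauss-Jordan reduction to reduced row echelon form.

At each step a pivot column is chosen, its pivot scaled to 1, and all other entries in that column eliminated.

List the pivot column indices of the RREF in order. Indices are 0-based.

pivot columns: 0, 1, 2, 3

[1] R0 /= 4  ⇒  (1, -1/4, 3/4, -3/4, 0)
     R3 -= 4·R0  ⇒  (0, 5, -7, 2, 0)
[2] R1 /= 3  ⇒  (0, 1, -1/3, 1/3, 1)
     R0 -= -1/4·R1  ⇒  (1, 0, 2/3, -2/3, 1/4)
     R2 -= 3·R1  ⇒  (0, 0, -3, 0, 1)
     R3 -= 5·R1  ⇒  (0, 0, -16/3, 1/3, -5)
[3] R2 /= -3  ⇒  (0, 0, 1, 0, -1/3)
     R0 -= 2/3·R2  ⇒  (1, 0, 0, -2/3, 17/36)
     R1 -= -1/3·R2  ⇒  (0, 1, 0, 1/3, 8/9)
     R3 -= -16/3·R2  ⇒  (0, 0, 0, 1/3, -61/9)
[4] R3 /= 1/3  ⇒  (0, 0, 0, 1, -61/3)
     R0 -= -2/3·R3  ⇒  (1, 0, 0, 0, -157/12)
     R1 -= 1/3·R3  ⇒  (0, 1, 0, 0, 23/3)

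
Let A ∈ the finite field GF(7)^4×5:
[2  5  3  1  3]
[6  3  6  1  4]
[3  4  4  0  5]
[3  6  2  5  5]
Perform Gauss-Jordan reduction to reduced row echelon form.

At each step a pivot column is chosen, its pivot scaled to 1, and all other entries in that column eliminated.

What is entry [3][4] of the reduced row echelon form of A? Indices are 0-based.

[1] R0 /= 2  ⇒  (1, 6, 5, 4, 5)
     R1 -= 6·R0  ⇒  (0, 2, 4, 5, 2)
     R2 -= 3·R0  ⇒  (0, 0, 3, 2, 4)
     R3 -= 3·R0  ⇒  (0, 2, 1, 0, 4)
[2] R1 /= 2  ⇒  (0, 1, 2, 6, 1)
     R0 -= 6·R1  ⇒  (1, 0, 0, 3, 6)
     R3 -= 2·R1  ⇒  (0, 0, 4, 2, 2)
[3] R2 /= 3  ⇒  (0, 0, 1, 3, 6)
     R1 -= 2·R2  ⇒  (0, 1, 0, 0, 3)
     R3 -= 4·R2  ⇒  (0, 0, 0, 4, 6)
[4] R3 /= 4  ⇒  (0, 0, 0, 1, 5)
     R0 -= 3·R3  ⇒  (1, 0, 0, 0, 5)
     R2 -= 3·R3  ⇒  (0, 0, 1, 0, 5)

M[3][4] = 5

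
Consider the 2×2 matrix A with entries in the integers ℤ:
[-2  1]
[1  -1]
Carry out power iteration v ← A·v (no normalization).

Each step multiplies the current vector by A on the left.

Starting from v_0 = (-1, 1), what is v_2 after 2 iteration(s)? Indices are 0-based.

v_2 = (-8, 5)

v_0 = (-1, 1).
v_1 = A·v_0 = (3, -2).
v_2 = A·v_1 = (-8, 5).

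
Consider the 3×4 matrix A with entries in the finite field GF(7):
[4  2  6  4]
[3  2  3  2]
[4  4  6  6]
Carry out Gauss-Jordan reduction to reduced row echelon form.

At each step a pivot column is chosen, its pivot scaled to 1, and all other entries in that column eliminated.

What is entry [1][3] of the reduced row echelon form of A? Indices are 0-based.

M[1][3] = 1

pivot(0,0)=4: scale R0 → (1, 4, 5, 1)
  clear (1,0): R1 −= (3)R0 → (0, 4, 2, 6)
  clear (2,0): R2 −= (4)R0 → (0, 2, 0, 2)
pivot(1,1)=4: scale R1 → (0, 1, 4, 5)
  clear (0,1): R0 −= (4)R1 → (1, 0, 3, 2)
  clear (2,1): R2 −= (2)R1 → (0, 0, 6, 6)
pivot(2,2)=6: scale R2 → (0, 0, 1, 1)
  clear (0,2): R0 −= (3)R2 → (1, 0, 0, 6)
  clear (1,2): R1 −= (4)R2 → (0, 1, 0, 1)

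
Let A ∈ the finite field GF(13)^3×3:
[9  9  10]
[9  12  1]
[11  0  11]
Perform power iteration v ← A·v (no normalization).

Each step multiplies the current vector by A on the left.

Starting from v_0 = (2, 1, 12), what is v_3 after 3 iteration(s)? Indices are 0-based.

v_3 = (2, 1, 0)

v_0 = (2, 1, 12).
v_1 = A·v_0 = (4, 3, 11).
v_2 = A·v_1 = (4, 5, 9).
v_3 = A·v_2 = (2, 1, 0).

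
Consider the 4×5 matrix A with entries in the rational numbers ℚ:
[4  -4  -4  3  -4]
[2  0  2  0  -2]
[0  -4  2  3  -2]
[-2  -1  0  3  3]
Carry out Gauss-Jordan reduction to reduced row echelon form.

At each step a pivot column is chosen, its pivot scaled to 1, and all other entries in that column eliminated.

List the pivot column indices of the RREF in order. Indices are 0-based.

pivot columns: 0, 1, 2, 3

step 1: normalize row 0 (÷4) = (1, -1, -1, 3/4, -1)
  row 1: subtract 2×row0 = (0, 2, 4, -3/2, 0)
  row 3: subtract -2×row0 = (0, -3, -2, 9/2, 1)
step 2: normalize row 1 (÷2) = (0, 1, 2, -3/4, 0)
  row 0: subtract -1×row1 = (1, 0, 1, 0, -1)
  row 2: subtract -4×row1 = (0, 0, 10, 0, -2)
  row 3: subtract -3×row1 = (0, 0, 4, 9/4, 1)
step 3: normalize row 2 (÷10) = (0, 0, 1, 0, -1/5)
  row 0: subtract 1×row2 = (1, 0, 0, 0, -4/5)
  row 1: subtract 2×row2 = (0, 1, 0, -3/4, 2/5)
  row 3: subtract 4×row2 = (0, 0, 0, 9/4, 9/5)
step 4: normalize row 3 (÷9/4) = (0, 0, 0, 1, 4/5)
  row 1: subtract -3/4×row3 = (0, 1, 0, 0, 1)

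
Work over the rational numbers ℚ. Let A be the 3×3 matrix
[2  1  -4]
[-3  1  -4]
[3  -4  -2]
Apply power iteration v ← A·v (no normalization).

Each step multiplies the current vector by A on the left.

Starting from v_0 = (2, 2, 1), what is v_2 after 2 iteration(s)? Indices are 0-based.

v_2 = (12, 2, 46)

v_0 = (2, 2, 1).
v_1 = A·v_0 = (2, -8, -4).
v_2 = A·v_1 = (12, 2, 46).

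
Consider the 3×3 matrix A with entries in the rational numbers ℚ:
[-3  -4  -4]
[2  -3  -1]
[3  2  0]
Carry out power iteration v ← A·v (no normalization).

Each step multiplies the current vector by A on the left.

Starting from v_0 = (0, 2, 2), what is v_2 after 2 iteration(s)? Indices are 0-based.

v_2 = (64, -12, -64)

v_0 = (0, 2, 2).
v_1 = A·v_0 = (-16, -8, 4).
v_2 = A·v_1 = (64, -12, -64).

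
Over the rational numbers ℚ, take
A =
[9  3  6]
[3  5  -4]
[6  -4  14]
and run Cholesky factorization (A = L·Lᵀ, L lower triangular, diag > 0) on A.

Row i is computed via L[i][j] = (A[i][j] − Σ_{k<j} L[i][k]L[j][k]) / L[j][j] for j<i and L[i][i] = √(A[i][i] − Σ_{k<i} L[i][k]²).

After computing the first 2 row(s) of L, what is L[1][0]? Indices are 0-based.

Step 1: L[0][0] = √(9) = 3.
  L[1][0] = (3) / L[0][0] = 1.
Step 2: L[1][1] = √(4) = 2.

L[1][0] = 1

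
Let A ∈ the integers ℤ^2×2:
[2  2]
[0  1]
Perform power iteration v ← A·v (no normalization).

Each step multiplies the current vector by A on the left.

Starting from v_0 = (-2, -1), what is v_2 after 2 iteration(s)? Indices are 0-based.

v_2 = (-14, -1)

v_0 = (-2, -1).
v_1 = A·v_0 = (-6, -1).
v_2 = A·v_1 = (-14, -1).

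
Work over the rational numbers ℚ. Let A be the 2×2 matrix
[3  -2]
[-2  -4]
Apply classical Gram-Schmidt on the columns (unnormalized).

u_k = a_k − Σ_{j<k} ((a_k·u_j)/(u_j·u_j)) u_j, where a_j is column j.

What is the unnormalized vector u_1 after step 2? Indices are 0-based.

Step 1: u_0 = a_0 = (3, -2).
Step 2: u_1 = a_1 − (2/13)·u_0 = (-32/13, -48/13).

u_1 = (-32/13, -48/13)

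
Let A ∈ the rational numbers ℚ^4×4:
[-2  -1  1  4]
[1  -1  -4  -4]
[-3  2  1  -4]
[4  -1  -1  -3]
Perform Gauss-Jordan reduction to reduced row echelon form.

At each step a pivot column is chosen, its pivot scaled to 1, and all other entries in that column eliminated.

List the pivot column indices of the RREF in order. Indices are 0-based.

pivot(0,0)=-2: scale R0 → (1, 1/2, -1/2, -2)
  clear (1,0): R1 −= (1)R0 → (0, -3/2, -7/2, -2)
  clear (2,0): R2 −= (-3)R0 → (0, 7/2, -1/2, -10)
  clear (3,0): R3 −= (4)R0 → (0, -3, 1, 5)
pivot(1,1)=-3/2: scale R1 → (0, 1, 7/3, 4/3)
  clear (0,1): R0 −= (1/2)R1 → (1, 0, -5/3, -8/3)
  clear (2,1): R2 −= (7/2)R1 → (0, 0, -26/3, -44/3)
  clear (3,1): R3 −= (-3)R1 → (0, 0, 8, 9)
pivot(2,2)=-26/3: scale R2 → (0, 0, 1, 22/13)
  clear (0,2): R0 −= (-5/3)R2 → (1, 0, 0, 2/13)
  clear (1,2): R1 −= (7/3)R2 → (0, 1, 0, -34/13)
  clear (3,2): R3 −= (8)R2 → (0, 0, 0, -59/13)
pivot(3,3)=-59/13: scale R3 → (0, 0, 0, 1)
  clear (0,3): R0 −= (2/13)R3 → (1, 0, 0, 0)
  clear (1,3): R1 −= (-34/13)R3 → (0, 1, 0, 0)
  clear (2,3): R2 −= (22/13)R3 → (0, 0, 1, 0)

pivot columns: 0, 1, 2, 3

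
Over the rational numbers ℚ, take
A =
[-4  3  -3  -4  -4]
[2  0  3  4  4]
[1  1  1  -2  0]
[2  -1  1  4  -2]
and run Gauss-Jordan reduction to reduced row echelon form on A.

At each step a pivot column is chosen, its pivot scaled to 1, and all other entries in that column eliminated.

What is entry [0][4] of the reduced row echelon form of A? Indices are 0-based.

M[0][4] = -3

[1] R0 /= -4  ⇒  (1, -3/4, 3/4, 1, 1)
     R1 -= 2·R0  ⇒  (0, 3/2, 3/2, 2, 2)
     R2 -= 1·R0  ⇒  (0, 7/4, 1/4, -3, -1)
     R3 -= 2·R0  ⇒  (0, 1/2, -1/2, 2, -4)
[2] R1 /= 3/2  ⇒  (0, 1, 1, 4/3, 4/3)
     R0 -= -3/4·R1  ⇒  (1, 0, 3/2, 2, 2)
     R2 -= 7/4·R1  ⇒  (0, 0, -3/2, -16/3, -10/3)
     R3 -= 1/2·R1  ⇒  (0, 0, -1, 4/3, -14/3)
[3] R2 /= -3/2  ⇒  (0, 0, 1, 32/9, 20/9)
     R0 -= 3/2·R2  ⇒  (1, 0, 0, -10/3, -4/3)
     R1 -= 1·R2  ⇒  (0, 1, 0, -20/9, -8/9)
     R3 -= -1·R2  ⇒  (0, 0, 0, 44/9, -22/9)
[4] R3 /= 44/9  ⇒  (0, 0, 0, 1, -1/2)
     R0 -= -10/3·R3  ⇒  (1, 0, 0, 0, -3)
     R1 -= -20/9·R3  ⇒  (0, 1, 0, 0, -2)
     R2 -= 32/9·R3  ⇒  (0, 0, 1, 0, 4)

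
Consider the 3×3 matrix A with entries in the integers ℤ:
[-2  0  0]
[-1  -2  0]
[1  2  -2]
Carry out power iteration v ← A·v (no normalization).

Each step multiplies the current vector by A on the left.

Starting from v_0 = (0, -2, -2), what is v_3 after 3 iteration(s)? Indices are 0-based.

v_0 = (0, -2, -2).
v_1 = A·v_0 = (0, 4, 0).
v_2 = A·v_1 = (0, -8, 8).
v_3 = A·v_2 = (0, 16, -32).

v_3 = (0, 16, -32)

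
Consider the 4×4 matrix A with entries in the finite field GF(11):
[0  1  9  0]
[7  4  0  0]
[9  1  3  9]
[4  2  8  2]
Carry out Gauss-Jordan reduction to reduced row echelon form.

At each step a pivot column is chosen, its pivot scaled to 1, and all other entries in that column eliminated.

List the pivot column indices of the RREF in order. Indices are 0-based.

pivot columns: 0, 1, 2, 3

[1] R0 <-> R1
[1] R0 /= 7  ⇒  (1, 10, 0, 0)
     R2 -= 9·R0  ⇒  (0, 10, 3, 9)
     R3 -= 4·R0  ⇒  (0, 6, 8, 2)
[2] R1 /= 1  ⇒  (0, 1, 9, 0)
     R0 -= 10·R1  ⇒  (1, 0, 9, 0)
     R2 -= 10·R1  ⇒  (0, 0, 1, 9)
     R3 -= 6·R1  ⇒  (0, 0, 9, 2)
[3] R2 /= 1  ⇒  (0, 0, 1, 9)
     R0 -= 9·R2  ⇒  (1, 0, 0, 7)
     R1 -= 9·R2  ⇒  (0, 1, 0, 7)
     R3 -= 9·R2  ⇒  (0, 0, 0, 9)
[4] R3 /= 9  ⇒  (0, 0, 0, 1)
     R0 -= 7·R3  ⇒  (1, 0, 0, 0)
     R1 -= 7·R3  ⇒  (0, 1, 0, 0)
     R2 -= 9·R3  ⇒  (0, 0, 1, 0)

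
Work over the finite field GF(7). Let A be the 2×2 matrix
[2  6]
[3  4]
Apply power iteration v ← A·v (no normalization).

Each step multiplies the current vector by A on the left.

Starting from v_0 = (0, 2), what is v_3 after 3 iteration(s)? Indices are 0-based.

v_3 = (6, 5)

v_0 = (0, 2).
v_1 = A·v_0 = (5, 1).
v_2 = A·v_1 = (2, 5).
v_3 = A·v_2 = (6, 5).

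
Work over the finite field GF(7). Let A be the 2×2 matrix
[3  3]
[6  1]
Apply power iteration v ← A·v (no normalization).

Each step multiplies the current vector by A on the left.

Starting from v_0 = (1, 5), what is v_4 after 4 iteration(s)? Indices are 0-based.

v_4 = (4, 2)

v_0 = (1, 5).
v_1 = A·v_0 = (4, 4).
v_2 = A·v_1 = (3, 0).
v_3 = A·v_2 = (2, 4).
v_4 = A·v_3 = (4, 2).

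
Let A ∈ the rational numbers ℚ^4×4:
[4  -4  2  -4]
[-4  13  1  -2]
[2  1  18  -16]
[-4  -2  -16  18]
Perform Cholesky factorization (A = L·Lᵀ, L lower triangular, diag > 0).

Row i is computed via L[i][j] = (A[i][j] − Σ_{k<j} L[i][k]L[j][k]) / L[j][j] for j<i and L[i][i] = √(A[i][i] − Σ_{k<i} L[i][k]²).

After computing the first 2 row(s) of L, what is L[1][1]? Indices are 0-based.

L[1][1] = 3

Step 1: L[0][0] = √(4) = 2.
  L[1][0] = (-4) / L[0][0] = -2.
Step 2: L[1][1] = √(9) = 3.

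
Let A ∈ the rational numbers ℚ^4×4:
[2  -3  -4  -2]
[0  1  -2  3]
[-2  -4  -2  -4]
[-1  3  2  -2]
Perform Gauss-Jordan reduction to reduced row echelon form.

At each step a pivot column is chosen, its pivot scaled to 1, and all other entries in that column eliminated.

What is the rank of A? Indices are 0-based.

rank = 4

pivot(0,0)=2: scale R0 → (1, -3/2, -2, -1)
  clear (2,0): R2 −= (-2)R0 → (0, -7, -6, -6)
  clear (3,0): R3 −= (-1)R0 → (0, 3/2, 0, -3)
pivot(1,1)=1: scale R1 → (0, 1, -2, 3)
  clear (0,1): R0 −= (-3/2)R1 → (1, 0, -5, 7/2)
  clear (2,1): R2 −= (-7)R1 → (0, 0, -20, 15)
  clear (3,1): R3 −= (3/2)R1 → (0, 0, 3, -15/2)
pivot(2,2)=-20: scale R2 → (0, 0, 1, -3/4)
  clear (0,2): R0 −= (-5)R2 → (1, 0, 0, -1/4)
  clear (1,2): R1 −= (-2)R2 → (0, 1, 0, 3/2)
  clear (3,2): R3 −= (3)R2 → (0, 0, 0, -21/4)
pivot(3,3)=-21/4: scale R3 → (0, 0, 0, 1)
  clear (0,3): R0 −= (-1/4)R3 → (1, 0, 0, 0)
  clear (1,3): R1 −= (3/2)R3 → (0, 1, 0, 0)
  clear (2,3): R2 −= (-3/4)R3 → (0, 0, 1, 0)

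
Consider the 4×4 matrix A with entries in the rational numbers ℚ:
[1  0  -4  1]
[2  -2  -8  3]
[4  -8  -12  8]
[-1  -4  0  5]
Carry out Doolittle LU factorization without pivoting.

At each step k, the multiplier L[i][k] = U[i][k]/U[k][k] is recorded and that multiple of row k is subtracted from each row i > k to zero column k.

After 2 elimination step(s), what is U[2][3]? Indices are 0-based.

k=0: U[0][0]=1
  eliminate (1,0): mult=2, new row 1: (0, -2, 0, 1); set L[1][0]=2
  eliminate (2,0): mult=4, new row 2: (0, -8, 4, 4); set L[2][0]=4
  eliminate (3,0): mult=-1, new row 3: (0, -4, -4, 6); set L[3][0]=-1
k=1: U[1][1]=-2
  eliminate (2,1): mult=4, new row 2: (0, 0, 4, 0); set L[2][1]=4
  eliminate (3,1): mult=2, new row 3: (0, 0, -4, 4); set L[3][1]=2

U[2][3] = 0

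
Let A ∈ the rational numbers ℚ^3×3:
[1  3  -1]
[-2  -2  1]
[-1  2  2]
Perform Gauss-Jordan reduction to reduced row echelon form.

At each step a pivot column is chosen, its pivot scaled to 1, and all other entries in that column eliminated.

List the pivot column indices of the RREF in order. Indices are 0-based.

[1] R0 /= 1  ⇒  (1, 3, -1)
     R1 -= -2·R0  ⇒  (0, 4, -1)
     R2 -= -1·R0  ⇒  (0, 5, 1)
[2] R1 /= 4  ⇒  (0, 1, -1/4)
     R0 -= 3·R1  ⇒  (1, 0, -1/4)
     R2 -= 5·R1  ⇒  (0, 0, 9/4)
[3] R2 /= 9/4  ⇒  (0, 0, 1)
     R0 -= -1/4·R2  ⇒  (1, 0, 0)
     R1 -= -1/4·R2  ⇒  (0, 1, 0)

pivot columns: 0, 1, 2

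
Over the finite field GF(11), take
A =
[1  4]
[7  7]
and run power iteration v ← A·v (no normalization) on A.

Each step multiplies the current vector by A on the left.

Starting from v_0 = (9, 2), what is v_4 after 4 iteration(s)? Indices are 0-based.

v_4 = (0, 6)

v_0 = (9, 2).
v_1 = A·v_0 = (6, 0).
v_2 = A·v_1 = (6, 9).
v_3 = A·v_2 = (9, 6).
v_4 = A·v_3 = (0, 6).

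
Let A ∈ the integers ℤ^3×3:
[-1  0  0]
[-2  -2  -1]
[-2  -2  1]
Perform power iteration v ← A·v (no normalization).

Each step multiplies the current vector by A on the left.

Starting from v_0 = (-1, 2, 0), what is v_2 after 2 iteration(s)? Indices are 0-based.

v_2 = (-1, 4, 0)

v_0 = (-1, 2, 0).
v_1 = A·v_0 = (1, -2, -2).
v_2 = A·v_1 = (-1, 4, 0).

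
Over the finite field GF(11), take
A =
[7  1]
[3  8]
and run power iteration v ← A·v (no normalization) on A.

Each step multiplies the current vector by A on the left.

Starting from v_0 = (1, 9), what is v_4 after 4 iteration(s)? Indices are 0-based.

v_4 = (7, 10)

v_0 = (1, 9).
v_1 = A·v_0 = (5, 9).
v_2 = A·v_1 = (0, 10).
v_3 = A·v_2 = (10, 3).
v_4 = A·v_3 = (7, 10).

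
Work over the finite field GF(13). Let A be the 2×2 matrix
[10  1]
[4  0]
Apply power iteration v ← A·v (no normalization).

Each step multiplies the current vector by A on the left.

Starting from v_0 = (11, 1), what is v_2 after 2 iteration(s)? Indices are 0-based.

v_2 = (10, 2)

v_0 = (11, 1).
v_1 = A·v_0 = (7, 5).
v_2 = A·v_1 = (10, 2).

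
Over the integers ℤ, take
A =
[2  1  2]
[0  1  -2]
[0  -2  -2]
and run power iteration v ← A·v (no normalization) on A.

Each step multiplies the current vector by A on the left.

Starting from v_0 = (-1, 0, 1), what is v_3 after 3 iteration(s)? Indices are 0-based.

v_0 = (-1, 0, 1).
v_1 = A·v_0 = (0, -2, -2).
v_2 = A·v_1 = (-6, 2, 8).
v_3 = A·v_2 = (6, -14, -20).

v_3 = (6, -14, -20)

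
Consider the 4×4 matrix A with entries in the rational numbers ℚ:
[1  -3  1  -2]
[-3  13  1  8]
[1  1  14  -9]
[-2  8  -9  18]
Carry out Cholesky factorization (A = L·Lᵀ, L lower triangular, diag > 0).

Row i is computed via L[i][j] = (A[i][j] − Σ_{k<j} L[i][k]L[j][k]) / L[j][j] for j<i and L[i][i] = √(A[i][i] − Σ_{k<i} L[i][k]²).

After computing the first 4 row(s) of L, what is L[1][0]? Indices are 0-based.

Step 1: L[0][0] = √(1) = 1.
  L[1][0] = (-3) / L[0][0] = -3.
Step 2: L[1][1] = √(4) = 2.
  L[2][0] = (1) / L[0][0] = 1.
  L[2][1] = (4) / L[1][1] = 2.
Step 3: L[2][2] = √(9) = 3.
  L[3][0] = (-2) / L[0][0] = -2.
  L[3][1] = (2) / L[1][1] = 1.
  L[3][2] = (-9) / L[2][2] = -3.
Step 4: L[3][3] = √(4) = 2.

L[1][0] = -3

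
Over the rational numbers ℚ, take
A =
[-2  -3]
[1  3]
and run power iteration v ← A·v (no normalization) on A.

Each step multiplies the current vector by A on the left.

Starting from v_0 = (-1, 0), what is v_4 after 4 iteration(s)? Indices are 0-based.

v_4 = (2, -7)

v_0 = (-1, 0).
v_1 = A·v_0 = (2, -1).
v_2 = A·v_1 = (-1, -1).
v_3 = A·v_2 = (5, -4).
v_4 = A·v_3 = (2, -7).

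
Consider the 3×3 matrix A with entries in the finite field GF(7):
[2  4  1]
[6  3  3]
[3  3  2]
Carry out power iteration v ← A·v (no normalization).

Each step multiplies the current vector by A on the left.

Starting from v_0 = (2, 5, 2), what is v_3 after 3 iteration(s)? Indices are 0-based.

v_3 = (5, 6, 6)

v_0 = (2, 5, 2).
v_1 = A·v_0 = (5, 5, 4).
v_2 = A·v_1 = (6, 1, 3).
v_3 = A·v_2 = (5, 6, 6).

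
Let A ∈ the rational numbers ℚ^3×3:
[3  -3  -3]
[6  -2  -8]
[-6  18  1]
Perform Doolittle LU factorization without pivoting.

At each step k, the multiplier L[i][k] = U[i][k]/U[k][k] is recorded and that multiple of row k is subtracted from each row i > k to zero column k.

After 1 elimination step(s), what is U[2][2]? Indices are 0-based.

U[2][2] = -5

k=0: U[0][0]=3
  eliminate (1,0): mult=2, new row 1: (0, 4, -2); set L[1][0]=2
  eliminate (2,0): mult=-2, new row 2: (0, 12, -5); set L[2][0]=-2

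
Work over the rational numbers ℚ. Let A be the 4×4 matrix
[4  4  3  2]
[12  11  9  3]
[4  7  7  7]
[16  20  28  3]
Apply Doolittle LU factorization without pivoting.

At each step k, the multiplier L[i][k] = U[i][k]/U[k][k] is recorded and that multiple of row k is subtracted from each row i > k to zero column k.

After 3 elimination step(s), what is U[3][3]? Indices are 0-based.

U[3][3] = -1

Step 1: pivot at (0,0) is 4.
  row1 ← row1 − (3)·row0  ⇒  L[1][0]=3, U row1=(0, -1, 0, -3)
  row2 ← row2 − (1)·row0  ⇒  L[2][0]=1, U row2=(0, 3, 4, 5)
  row3 ← row3 − (4)·row0  ⇒  L[3][0]=4, U row3=(0, 4, 16, -5)
Step 2: pivot at (1,1) is -1.
  row2 ← row2 − (-3)·row1  ⇒  L[2][1]=-3, U row2=(0, 0, 4, -4)
  row3 ← row3 − (-4)·row1  ⇒  L[3][1]=-4, U row3=(0, 0, 16, -17)
Step 3: pivot at (2,2) is 4.
  row3 ← row3 − (4)·row2  ⇒  L[3][2]=4, U row3=(0, 0, 0, -1)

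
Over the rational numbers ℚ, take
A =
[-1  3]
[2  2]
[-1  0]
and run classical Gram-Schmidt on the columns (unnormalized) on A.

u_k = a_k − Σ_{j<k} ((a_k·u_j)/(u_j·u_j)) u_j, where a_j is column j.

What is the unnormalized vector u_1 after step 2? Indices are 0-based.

Step 1: u_0 = a_0 = (-1, 2, -1).
Step 2: u_1 = a_1 − (1/6)·u_0 = (19/6, 5/3, 1/6).

u_1 = (19/6, 5/3, 1/6)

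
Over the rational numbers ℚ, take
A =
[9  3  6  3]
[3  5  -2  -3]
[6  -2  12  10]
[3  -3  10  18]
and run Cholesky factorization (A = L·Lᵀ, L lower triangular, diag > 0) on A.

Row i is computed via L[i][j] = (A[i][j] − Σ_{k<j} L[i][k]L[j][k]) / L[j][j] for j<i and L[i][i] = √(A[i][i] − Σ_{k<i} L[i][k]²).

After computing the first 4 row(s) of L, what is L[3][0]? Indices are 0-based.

L[3][0] = 1

Step 1: L[0][0] = √(9) = 3.
  L[1][0] = (3) / L[0][0] = 1.
Step 2: L[1][1] = √(4) = 2.
  L[2][0] = (6) / L[0][0] = 2.
  L[2][1] = (-4) / L[1][1] = -2.
Step 3: L[2][2] = √(4) = 2.
  L[3][0] = (3) / L[0][0] = 1.
  L[3][1] = (-4) / L[1][1] = -2.
  L[3][2] = (4) / L[2][2] = 2.
Step 4: L[3][3] = √(9) = 3.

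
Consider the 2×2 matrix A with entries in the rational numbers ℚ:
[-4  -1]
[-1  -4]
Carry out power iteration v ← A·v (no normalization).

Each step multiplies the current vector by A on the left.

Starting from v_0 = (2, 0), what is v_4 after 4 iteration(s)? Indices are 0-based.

v_0 = (2, 0).
v_1 = A·v_0 = (-8, -2).
v_2 = A·v_1 = (34, 16).
v_3 = A·v_2 = (-152, -98).
v_4 = A·v_3 = (706, 544).

v_4 = (706, 544)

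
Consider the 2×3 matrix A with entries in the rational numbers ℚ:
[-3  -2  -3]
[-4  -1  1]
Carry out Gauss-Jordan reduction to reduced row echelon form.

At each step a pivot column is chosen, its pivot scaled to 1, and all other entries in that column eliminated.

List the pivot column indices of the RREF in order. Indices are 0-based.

pivot columns: 0, 1

step 1: normalize row 0 (÷-3) = (1, 2/3, 1)
  row 1: subtract -4×row0 = (0, 5/3, 5)
step 2: normalize row 1 (÷5/3) = (0, 1, 3)
  row 0: subtract 2/3×row1 = (1, 0, -1)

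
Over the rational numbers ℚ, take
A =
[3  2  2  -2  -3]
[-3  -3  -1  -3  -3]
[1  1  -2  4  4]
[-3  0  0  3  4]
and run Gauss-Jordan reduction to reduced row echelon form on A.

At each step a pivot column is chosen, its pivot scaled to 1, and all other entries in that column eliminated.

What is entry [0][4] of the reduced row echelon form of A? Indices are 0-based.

M[0][4] = 5/27

step 1: normalize row 0 (÷3) = (1, 2/3, 2/3, -2/3, -1)
  row 1: subtract -3×row0 = (0, -1, 1, -5, -6)
  row 2: subtract 1×row0 = (0, 1/3, -8/3, 14/3, 5)
  row 3: subtract -3×row0 = (0, 2, 2, 1, 1)
step 2: normalize row 1 (÷-1) = (0, 1, -1, 5, 6)
  row 0: subtract 2/3×row1 = (1, 0, 4/3, -4, -5)
  row 2: subtract 1/3×row1 = (0, 0, -7/3, 3, 3)
  row 3: subtract 2×row1 = (0, 0, 4, -9, -11)
step 3: normalize row 2 (÷-7/3) = (0, 0, 1, -9/7, -9/7)
  row 0: subtract 4/3×row2 = (1, 0, 0, -16/7, -23/7)
  row 1: subtract -1×row2 = (0, 1, 0, 26/7, 33/7)
  row 3: subtract 4×row2 = (0, 0, 0, -27/7, -41/7)
step 4: normalize row 3 (÷-27/7) = (0, 0, 0, 1, 41/27)
  row 0: subtract -16/7×row3 = (1, 0, 0, 0, 5/27)
  row 1: subtract 26/7×row3 = (0, 1, 0, 0, -25/27)
  row 2: subtract -9/7×row3 = (0, 0, 1, 0, 2/3)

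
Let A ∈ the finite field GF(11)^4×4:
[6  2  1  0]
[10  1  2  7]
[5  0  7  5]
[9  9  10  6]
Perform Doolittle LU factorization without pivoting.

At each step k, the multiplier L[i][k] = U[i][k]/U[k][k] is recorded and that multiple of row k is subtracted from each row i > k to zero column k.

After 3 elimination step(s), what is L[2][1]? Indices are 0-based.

L[2][1] = 7

Step 1: pivot at (0,0) is 6.
  row1 ← row1 − (9)·row0  ⇒  L[1][0]=9, U row1=(0, 5, 4, 7)
  row2 ← row2 − (10)·row0  ⇒  L[2][0]=10, U row2=(0, 2, 8, 5)
  row3 ← row3 − (7)·row0  ⇒  L[3][0]=7, U row3=(0, 6, 3, 6)
Step 2: pivot at (1,1) is 5.
  row2 ← row2 − (7)·row1  ⇒  L[2][1]=7, U row2=(0, 0, 2, 0)
  row3 ← row3 − (10)·row1  ⇒  L[3][1]=10, U row3=(0, 0, 7, 2)
Step 3: pivot at (2,2) is 2.
  row3 ← row3 − (9)·row2  ⇒  L[3][2]=9, U row3=(0, 0, 0, 2)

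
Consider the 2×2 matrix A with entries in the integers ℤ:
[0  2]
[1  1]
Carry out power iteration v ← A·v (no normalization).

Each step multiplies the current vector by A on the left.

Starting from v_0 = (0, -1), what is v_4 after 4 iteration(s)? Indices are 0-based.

v_0 = (0, -1).
v_1 = A·v_0 = (-2, -1).
v_2 = A·v_1 = (-2, -3).
v_3 = A·v_2 = (-6, -5).
v_4 = A·v_3 = (-10, -11).

v_4 = (-10, -11)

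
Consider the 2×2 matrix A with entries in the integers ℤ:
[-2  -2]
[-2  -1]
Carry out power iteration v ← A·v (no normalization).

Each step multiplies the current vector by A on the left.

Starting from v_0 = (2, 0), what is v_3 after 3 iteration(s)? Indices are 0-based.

v_3 = (-56, -44)

v_0 = (2, 0).
v_1 = A·v_0 = (-4, -4).
v_2 = A·v_1 = (16, 12).
v_3 = A·v_2 = (-56, -44).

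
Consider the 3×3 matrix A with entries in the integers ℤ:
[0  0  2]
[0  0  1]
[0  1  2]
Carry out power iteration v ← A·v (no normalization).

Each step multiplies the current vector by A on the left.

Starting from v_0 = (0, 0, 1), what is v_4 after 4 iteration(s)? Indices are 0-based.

v_0 = (0, 0, 1).
v_1 = A·v_0 = (2, 1, 2).
v_2 = A·v_1 = (4, 2, 5).
v_3 = A·v_2 = (10, 5, 12).
v_4 = A·v_3 = (24, 12, 29).

v_4 = (24, 12, 29)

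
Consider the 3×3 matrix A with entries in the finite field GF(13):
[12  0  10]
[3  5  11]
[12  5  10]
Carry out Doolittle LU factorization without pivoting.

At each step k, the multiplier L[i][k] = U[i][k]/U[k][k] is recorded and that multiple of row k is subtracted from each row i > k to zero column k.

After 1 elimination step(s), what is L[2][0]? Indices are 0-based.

Step 1: pivot at (0,0) is 12.
  row1 ← row1 − (10)·row0  ⇒  L[1][0]=10, U row1=(0, 5, 2)
  row2 ← row2 − (1)·row0  ⇒  L[2][0]=1, U row2=(0, 5, 0)

L[2][0] = 1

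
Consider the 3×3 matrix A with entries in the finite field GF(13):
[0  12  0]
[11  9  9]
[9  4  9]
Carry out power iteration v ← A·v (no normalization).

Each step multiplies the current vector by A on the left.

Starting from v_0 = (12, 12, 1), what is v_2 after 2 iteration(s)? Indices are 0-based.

v_0 = (12, 12, 1).
v_1 = A·v_0 = (1, 2, 9).
v_2 = A·v_1 = (11, 6, 7).

v_2 = (11, 6, 7)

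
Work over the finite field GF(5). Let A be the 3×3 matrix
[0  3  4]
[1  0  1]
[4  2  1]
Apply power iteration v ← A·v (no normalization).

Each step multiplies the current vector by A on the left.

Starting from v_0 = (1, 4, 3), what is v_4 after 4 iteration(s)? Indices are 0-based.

v_4 = (3, 3, 4)

v_0 = (1, 4, 3).
v_1 = A·v_0 = (4, 4, 0).
v_2 = A·v_1 = (2, 4, 4).
v_3 = A·v_2 = (3, 1, 0).
v_4 = A·v_3 = (3, 3, 4).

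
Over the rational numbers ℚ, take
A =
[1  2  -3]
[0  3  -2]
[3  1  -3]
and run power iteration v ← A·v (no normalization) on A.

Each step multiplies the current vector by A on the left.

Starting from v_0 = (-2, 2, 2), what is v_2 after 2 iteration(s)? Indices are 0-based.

v_2 = (30, 26, 20)

v_0 = (-2, 2, 2).
v_1 = A·v_0 = (-4, 2, -10).
v_2 = A·v_1 = (30, 26, 20).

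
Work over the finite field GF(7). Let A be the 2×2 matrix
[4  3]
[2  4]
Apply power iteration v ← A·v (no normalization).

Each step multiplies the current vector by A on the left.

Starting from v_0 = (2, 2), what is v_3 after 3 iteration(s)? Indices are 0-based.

v_0 = (2, 2).
v_1 = A·v_0 = (0, 5).
v_2 = A·v_1 = (1, 6).
v_3 = A·v_2 = (1, 5).

v_3 = (1, 5)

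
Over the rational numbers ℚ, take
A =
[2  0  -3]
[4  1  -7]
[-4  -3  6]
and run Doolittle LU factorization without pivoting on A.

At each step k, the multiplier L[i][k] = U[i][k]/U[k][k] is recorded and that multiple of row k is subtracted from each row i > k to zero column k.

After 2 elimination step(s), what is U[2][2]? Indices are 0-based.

U[2][2] = -3

k=0: U[0][0]=2
  eliminate (1,0): mult=2, new row 1: (0, 1, -1); set L[1][0]=2
  eliminate (2,0): mult=-2, new row 2: (0, -3, 0); set L[2][0]=-2
k=1: U[1][1]=1
  eliminate (2,1): mult=-3, new row 2: (0, 0, -3); set L[2][1]=-3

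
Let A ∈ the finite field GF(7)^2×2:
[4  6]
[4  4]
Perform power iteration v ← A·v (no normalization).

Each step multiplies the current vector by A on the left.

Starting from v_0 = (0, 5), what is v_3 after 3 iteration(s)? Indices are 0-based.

v_3 = (4, 3)

v_0 = (0, 5).
v_1 = A·v_0 = (2, 6).
v_2 = A·v_1 = (2, 4).
v_3 = A·v_2 = (4, 3).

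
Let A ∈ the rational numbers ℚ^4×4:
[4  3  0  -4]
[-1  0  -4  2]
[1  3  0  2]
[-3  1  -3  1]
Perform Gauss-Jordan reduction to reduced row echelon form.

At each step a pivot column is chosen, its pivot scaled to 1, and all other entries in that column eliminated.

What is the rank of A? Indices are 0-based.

rank = 4

step 1: normalize row 0 (÷4) = (1, 3/4, 0, -1)
  row 1: subtract -1×row0 = (0, 3/4, -4, 1)
  row 2: subtract 1×row0 = (0, 9/4, 0, 3)
  row 3: subtract -3×row0 = (0, 13/4, -3, -2)
step 2: normalize row 1 (÷3/4) = (0, 1, -16/3, 4/3)
  row 0: subtract 3/4×row1 = (1, 0, 4, -2)
  row 2: subtract 9/4×row1 = (0, 0, 12, 0)
  row 3: subtract 13/4×row1 = (0, 0, 43/3, -19/3)
step 3: normalize row 2 (÷12) = (0, 0, 1, 0)
  row 0: subtract 4×row2 = (1, 0, 0, -2)
  row 1: subtract -16/3×row2 = (0, 1, 0, 4/3)
  row 3: subtract 43/3×row2 = (0, 0, 0, -19/3)
step 4: normalize row 3 (÷-19/3) = (0, 0, 0, 1)
  row 0: subtract -2×row3 = (1, 0, 0, 0)
  row 1: subtract 4/3×row3 = (0, 1, 0, 0)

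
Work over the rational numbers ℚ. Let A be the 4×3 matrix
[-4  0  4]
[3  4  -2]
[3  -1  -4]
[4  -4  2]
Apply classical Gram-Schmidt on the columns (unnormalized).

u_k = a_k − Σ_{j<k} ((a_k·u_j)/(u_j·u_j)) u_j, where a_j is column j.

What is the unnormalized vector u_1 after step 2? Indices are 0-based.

Step 1: u_0 = a_0 = (-4, 3, 3, 4).
Step 2: u_1 = a_1 − (-7/50)·u_0 = (-14/25, 221/50, -29/50, -86/25).

u_1 = (-14/25, 221/50, -29/50, -86/25)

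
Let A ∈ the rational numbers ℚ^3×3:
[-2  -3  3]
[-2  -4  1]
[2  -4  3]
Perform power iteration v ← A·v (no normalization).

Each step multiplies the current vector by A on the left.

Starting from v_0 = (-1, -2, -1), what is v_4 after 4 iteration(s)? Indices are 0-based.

v_0 = (-1, -2, -1).
v_1 = A·v_0 = (5, 9, 3).
v_2 = A·v_1 = (-28, -43, -17).
v_3 = A·v_2 = (134, 211, 65).
v_4 = A·v_3 = (-706, -1047, -381).

v_4 = (-706, -1047, -381)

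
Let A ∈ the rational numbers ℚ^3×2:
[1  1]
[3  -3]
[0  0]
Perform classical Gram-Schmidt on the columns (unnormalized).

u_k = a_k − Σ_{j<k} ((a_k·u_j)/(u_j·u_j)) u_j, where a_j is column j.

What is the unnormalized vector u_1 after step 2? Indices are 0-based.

Step 1: u_0 = a_0 = (1, 3, 0).
Step 2: u_1 = a_1 − (-4/5)·u_0 = (9/5, -3/5, 0).

u_1 = (9/5, -3/5, 0)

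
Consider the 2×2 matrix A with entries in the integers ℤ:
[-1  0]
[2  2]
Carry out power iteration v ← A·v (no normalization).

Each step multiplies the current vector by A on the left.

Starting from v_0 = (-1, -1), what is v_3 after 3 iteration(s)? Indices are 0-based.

v_3 = (1, -14)

v_0 = (-1, -1).
v_1 = A·v_0 = (1, -4).
v_2 = A·v_1 = (-1, -6).
v_3 = A·v_2 = (1, -14).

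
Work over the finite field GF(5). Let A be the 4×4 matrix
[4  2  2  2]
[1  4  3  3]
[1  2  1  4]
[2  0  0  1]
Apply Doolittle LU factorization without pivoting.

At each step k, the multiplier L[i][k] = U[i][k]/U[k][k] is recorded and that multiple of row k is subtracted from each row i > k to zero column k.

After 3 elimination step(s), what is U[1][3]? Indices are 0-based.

U[1][3] = 0

k=0: U[0][0]=4
  eliminate (1,0): mult=4, new row 1: (0, 1, 0, 0); set L[1][0]=4
  eliminate (2,0): mult=4, new row 2: (0, 4, 3, 1); set L[2][0]=4
  eliminate (3,0): mult=3, new row 3: (0, 4, 4, 0); set L[3][0]=3
k=1: U[1][1]=1
  eliminate (2,1): mult=4, new row 2: (0, 0, 3, 1); set L[2][1]=4
  eliminate (3,1): mult=4, new row 3: (0, 0, 4, 0); set L[3][1]=4
k=2: U[2][2]=3
  eliminate (3,2): mult=3, new row 3: (0, 0, 0, 2); set L[3][2]=3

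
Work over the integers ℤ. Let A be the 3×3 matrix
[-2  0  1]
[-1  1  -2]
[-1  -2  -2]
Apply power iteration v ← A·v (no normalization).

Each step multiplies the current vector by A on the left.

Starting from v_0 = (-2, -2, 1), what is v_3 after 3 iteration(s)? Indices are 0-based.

v_0 = (-2, -2, 1).
v_1 = A·v_0 = (5, -2, 4).
v_2 = A·v_1 = (-6, -15, -9).
v_3 = A·v_2 = (3, 9, 54).

v_3 = (3, 9, 54)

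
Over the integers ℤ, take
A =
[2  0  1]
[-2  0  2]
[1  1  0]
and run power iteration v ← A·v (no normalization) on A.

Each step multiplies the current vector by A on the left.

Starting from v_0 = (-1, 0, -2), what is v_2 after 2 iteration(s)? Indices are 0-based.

v_2 = (-9, 6, -6)

v_0 = (-1, 0, -2).
v_1 = A·v_0 = (-4, -2, -1).
v_2 = A·v_1 = (-9, 6, -6).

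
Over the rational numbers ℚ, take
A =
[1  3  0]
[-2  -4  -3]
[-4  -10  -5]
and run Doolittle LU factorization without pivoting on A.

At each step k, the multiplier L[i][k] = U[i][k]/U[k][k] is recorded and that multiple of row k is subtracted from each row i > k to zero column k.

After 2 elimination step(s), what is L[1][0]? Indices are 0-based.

L[1][0] = -2

k=0: U[0][0]=1
  eliminate (1,0): mult=-2, new row 1: (0, 2, -3); set L[1][0]=-2
  eliminate (2,0): mult=-4, new row 2: (0, 2, -5); set L[2][0]=-4
k=1: U[1][1]=2
  eliminate (2,1): mult=1, new row 2: (0, 0, -2); set L[2][1]=1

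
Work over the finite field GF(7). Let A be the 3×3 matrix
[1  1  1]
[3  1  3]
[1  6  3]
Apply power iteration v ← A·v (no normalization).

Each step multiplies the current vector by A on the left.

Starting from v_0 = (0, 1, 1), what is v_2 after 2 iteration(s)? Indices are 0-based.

v_2 = (1, 2, 4)

v_0 = (0, 1, 1).
v_1 = A·v_0 = (2, 4, 2).
v_2 = A·v_1 = (1, 2, 4).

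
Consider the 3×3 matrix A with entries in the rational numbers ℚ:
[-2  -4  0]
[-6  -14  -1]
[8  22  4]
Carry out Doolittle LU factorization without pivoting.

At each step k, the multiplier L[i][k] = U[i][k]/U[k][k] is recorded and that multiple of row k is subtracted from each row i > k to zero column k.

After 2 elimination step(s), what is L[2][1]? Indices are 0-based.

[col 0] pivot -2
  R1 -= 3*R0 → (0, -2, -1)  (L[1][0] := 3)
  R2 -= -4*R0 → (0, 6, 4)  (L[2][0] := -4)
[col 1] pivot -2
  R2 -= -3*R1 → (0, 0, 1)  (L[2][1] := -3)

L[2][1] = -3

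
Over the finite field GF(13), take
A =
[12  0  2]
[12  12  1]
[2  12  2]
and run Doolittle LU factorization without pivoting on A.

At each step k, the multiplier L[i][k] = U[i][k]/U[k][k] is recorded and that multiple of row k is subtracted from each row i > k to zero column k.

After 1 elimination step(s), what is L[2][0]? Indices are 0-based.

L[2][0] = 11

k=0: U[0][0]=12
  eliminate (1,0): mult=1, new row 1: (0, 12, 12); set L[1][0]=1
  eliminate (2,0): mult=11, new row 2: (0, 12, 6); set L[2][0]=11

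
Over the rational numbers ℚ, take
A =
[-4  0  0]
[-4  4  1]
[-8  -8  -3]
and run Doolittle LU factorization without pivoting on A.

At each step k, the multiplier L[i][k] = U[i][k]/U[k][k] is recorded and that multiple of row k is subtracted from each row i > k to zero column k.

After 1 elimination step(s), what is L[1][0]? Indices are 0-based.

L[1][0] = 1

k=0: U[0][0]=-4
  eliminate (1,0): mult=1, new row 1: (0, 4, 1); set L[1][0]=1
  eliminate (2,0): mult=2, new row 2: (0, -8, -3); set L[2][0]=2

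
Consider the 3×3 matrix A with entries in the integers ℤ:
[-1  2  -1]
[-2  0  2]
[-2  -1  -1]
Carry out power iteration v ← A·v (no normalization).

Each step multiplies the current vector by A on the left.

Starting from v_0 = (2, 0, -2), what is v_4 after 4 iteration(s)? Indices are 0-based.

v_0 = (2, 0, -2).
v_1 = A·v_0 = (0, -8, -2).
v_2 = A·v_1 = (-14, -4, 10).
v_3 = A·v_2 = (-4, 48, 22).
v_4 = A·v_3 = (78, 52, -62).

v_4 = (78, 52, -62)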